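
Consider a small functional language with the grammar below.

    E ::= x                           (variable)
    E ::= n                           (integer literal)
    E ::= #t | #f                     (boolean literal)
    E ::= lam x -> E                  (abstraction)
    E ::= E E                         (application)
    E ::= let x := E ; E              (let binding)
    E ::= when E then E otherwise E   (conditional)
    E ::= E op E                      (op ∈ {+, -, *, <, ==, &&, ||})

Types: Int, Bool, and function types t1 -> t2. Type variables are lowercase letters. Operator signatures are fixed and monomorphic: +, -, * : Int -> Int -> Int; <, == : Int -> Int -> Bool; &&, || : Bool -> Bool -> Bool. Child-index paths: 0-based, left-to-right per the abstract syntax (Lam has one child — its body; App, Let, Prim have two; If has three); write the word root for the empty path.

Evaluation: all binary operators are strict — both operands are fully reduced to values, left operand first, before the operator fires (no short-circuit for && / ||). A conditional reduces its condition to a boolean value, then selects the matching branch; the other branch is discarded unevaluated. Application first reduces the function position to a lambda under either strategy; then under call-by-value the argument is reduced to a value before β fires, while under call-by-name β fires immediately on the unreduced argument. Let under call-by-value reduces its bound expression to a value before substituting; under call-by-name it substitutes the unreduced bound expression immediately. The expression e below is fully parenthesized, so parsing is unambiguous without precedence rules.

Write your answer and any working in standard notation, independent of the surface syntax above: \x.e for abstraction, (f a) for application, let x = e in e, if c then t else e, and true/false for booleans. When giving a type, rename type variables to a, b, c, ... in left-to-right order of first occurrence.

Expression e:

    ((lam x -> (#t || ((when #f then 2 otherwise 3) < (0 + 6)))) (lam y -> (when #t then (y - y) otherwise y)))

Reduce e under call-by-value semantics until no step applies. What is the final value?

Answer: true

Derivation:
step 0: ((\x.(true || ((if false then 2 else 3) < (0 + 6)))) (\y.(if true then (y - y) else y)))
step 1: [beta@root] (true || ((if false then 2 else 3) < (0 + 6)))
step 2: [if@1.0] (true || (3 < (0 + 6)))
step 3: [delta@1.1] (true || (3 < 6))
step 4: [delta@1] (true || true)
step 5: [delta@root] true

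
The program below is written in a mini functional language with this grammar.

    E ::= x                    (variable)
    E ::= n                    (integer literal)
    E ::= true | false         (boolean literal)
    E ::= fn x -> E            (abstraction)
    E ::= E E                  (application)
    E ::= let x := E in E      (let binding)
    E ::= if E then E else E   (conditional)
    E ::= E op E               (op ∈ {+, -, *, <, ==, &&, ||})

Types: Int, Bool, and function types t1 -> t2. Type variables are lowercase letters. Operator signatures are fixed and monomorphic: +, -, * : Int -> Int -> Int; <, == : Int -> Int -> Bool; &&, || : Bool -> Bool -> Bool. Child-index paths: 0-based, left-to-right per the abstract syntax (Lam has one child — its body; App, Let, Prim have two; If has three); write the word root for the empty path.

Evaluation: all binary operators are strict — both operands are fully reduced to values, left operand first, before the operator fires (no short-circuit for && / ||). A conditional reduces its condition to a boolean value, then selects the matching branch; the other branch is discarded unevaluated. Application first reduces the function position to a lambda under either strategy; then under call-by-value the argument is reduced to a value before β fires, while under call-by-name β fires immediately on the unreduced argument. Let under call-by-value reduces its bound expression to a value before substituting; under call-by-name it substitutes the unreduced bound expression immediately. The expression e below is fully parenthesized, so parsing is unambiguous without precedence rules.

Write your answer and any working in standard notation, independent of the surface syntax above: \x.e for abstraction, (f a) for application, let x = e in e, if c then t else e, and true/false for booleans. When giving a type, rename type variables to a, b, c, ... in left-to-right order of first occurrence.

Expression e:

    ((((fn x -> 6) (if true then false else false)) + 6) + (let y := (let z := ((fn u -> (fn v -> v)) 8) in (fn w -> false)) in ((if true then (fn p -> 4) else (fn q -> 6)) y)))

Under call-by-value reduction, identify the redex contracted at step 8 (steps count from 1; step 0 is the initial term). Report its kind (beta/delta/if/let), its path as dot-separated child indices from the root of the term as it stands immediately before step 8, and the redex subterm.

Derivation:
step 0: ((((\x.6) (if true then false else false)) + 6) + (let y = (let z = ((\u.(\v.v)) 8) in (\w.false)) in ((if true then (\p.4) else (\q.6)) y)))
step 1: [if@0.0.1] ((((\x.6) false) + 6) + (let y = (let z = ((\u.(\v.v)) 8) in (\w.false)) in ((if true then (\p.4) else (\q.6)) y)))
step 2: [beta@0.0] ((6 + 6) + (let y = (let z = ((\u.(\v.v)) 8) in (\w.false)) in ((if true then (\p.4) else (\q.6)) y)))
step 3: [delta@0] (12 + (let y = (let z = ((\u.(\v.v)) 8) in (\w.false)) in ((if true then (\p.4) else (\q.6)) y)))
step 4: [beta@1.0.0] (12 + (let y = (let z = (\v.v) in (\w.false)) in ((if true then (\p.4) else (\q.6)) y)))
step 5: [let@1.0] (12 + (let y = (\w.false) in ((if true then (\p.4) else (\q.6)) y)))
step 6: [let@1] (12 + ((if true then (\p.4) else (\q.6)) (\w.false)))
step 7: [if@1.0] (12 + ((\p.4) (\w.false)))
step 8: [beta@1] (12 + 4)

Answer: beta at 1 : ((\p.4) (\w.false))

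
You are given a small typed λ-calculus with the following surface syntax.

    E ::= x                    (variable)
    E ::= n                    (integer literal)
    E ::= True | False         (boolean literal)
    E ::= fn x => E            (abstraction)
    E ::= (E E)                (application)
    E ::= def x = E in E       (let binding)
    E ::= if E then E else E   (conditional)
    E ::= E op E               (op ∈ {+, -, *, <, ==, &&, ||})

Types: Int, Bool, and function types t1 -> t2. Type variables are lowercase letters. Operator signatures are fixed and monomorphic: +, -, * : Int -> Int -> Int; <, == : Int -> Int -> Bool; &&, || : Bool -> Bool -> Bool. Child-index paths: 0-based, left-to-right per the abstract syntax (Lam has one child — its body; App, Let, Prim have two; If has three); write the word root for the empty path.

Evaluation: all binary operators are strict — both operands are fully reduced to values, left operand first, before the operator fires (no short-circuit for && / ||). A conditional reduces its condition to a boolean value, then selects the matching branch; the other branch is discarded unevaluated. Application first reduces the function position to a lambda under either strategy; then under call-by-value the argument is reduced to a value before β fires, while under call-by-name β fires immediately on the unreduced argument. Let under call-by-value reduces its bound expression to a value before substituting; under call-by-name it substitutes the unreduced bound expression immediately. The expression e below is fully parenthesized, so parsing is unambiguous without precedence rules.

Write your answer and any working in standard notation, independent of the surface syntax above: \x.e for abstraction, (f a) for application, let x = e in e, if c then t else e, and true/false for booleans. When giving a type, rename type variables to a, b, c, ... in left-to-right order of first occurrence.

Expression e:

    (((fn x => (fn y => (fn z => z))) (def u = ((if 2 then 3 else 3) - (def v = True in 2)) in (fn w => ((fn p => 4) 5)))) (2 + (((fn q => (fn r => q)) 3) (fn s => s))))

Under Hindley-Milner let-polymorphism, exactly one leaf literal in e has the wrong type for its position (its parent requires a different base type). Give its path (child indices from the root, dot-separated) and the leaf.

Answer: 0.1.0.0.0 : 2

Trace:
z : c
\z._ : c -> c
\y._ : b -> c -> c
\x._ : a -> b -> c -> c
  unify Int ~ Bool
  FAIL: mismatch Int ~ Bool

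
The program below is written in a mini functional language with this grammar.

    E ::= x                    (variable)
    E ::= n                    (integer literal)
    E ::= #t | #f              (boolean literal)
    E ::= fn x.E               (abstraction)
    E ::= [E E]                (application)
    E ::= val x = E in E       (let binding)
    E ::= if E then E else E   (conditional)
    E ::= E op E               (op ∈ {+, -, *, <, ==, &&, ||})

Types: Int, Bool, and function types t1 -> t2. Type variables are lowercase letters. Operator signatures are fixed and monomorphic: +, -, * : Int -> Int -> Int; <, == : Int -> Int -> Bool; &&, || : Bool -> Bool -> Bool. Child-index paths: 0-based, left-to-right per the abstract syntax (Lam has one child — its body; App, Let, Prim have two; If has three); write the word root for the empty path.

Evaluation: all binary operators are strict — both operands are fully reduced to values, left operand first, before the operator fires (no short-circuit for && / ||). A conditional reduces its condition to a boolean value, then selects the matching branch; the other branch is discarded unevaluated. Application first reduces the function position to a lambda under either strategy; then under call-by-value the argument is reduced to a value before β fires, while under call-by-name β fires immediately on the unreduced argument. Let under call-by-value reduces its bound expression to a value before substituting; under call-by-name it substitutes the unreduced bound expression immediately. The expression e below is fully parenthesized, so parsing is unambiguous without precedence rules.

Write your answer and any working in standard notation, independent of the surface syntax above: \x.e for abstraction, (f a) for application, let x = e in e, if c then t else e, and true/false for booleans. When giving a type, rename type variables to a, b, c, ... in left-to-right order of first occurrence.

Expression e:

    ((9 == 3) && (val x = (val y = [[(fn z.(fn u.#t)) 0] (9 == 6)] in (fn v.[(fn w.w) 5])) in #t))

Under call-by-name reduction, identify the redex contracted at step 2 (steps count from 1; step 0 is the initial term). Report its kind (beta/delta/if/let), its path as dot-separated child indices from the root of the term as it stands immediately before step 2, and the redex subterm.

Answer: let at 1 : (let x = (let y = (((\z.(\u.true)) 0) (9 == 6)) in (\v.((\w.w) 5))) in true)

Trace:
step 0: ((9 == 3) && (let x = (let y = (((\z.(\u.true)) 0) (9 == 6)) in (\v.((\w.w) 5))) in true))
step 1: [delta@0] (false && (let x = (let y = (((\z.(\u.true)) 0) (9 == 6)) in (\v.((\w.w) 5))) in true))
step 2: [let@1] (false && true)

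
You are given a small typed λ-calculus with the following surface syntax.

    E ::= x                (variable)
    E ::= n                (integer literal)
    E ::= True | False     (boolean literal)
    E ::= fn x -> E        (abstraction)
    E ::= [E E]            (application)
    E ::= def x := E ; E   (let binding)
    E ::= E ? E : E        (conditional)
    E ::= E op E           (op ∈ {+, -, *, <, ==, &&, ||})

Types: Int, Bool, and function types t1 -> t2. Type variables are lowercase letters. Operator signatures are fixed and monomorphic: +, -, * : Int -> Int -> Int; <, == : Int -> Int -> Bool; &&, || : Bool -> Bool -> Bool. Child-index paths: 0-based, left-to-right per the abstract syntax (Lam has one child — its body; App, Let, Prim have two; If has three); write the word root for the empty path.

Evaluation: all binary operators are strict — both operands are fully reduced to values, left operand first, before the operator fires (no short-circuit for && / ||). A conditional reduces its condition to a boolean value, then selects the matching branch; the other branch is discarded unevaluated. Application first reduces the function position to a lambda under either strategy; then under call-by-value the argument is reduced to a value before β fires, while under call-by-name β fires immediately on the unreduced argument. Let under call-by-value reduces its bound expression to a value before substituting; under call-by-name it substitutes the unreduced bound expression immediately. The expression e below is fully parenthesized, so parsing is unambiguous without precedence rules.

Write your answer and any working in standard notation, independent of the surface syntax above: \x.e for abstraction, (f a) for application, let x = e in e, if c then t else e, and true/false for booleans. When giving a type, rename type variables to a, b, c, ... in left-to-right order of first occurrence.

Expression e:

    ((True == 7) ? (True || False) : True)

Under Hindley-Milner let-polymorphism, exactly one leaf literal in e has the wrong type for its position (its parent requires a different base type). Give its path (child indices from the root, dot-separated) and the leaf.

Derivation:
  unify Bool ~ Int
  FAIL: mismatch Bool ~ Int

Answer: 0.0 : true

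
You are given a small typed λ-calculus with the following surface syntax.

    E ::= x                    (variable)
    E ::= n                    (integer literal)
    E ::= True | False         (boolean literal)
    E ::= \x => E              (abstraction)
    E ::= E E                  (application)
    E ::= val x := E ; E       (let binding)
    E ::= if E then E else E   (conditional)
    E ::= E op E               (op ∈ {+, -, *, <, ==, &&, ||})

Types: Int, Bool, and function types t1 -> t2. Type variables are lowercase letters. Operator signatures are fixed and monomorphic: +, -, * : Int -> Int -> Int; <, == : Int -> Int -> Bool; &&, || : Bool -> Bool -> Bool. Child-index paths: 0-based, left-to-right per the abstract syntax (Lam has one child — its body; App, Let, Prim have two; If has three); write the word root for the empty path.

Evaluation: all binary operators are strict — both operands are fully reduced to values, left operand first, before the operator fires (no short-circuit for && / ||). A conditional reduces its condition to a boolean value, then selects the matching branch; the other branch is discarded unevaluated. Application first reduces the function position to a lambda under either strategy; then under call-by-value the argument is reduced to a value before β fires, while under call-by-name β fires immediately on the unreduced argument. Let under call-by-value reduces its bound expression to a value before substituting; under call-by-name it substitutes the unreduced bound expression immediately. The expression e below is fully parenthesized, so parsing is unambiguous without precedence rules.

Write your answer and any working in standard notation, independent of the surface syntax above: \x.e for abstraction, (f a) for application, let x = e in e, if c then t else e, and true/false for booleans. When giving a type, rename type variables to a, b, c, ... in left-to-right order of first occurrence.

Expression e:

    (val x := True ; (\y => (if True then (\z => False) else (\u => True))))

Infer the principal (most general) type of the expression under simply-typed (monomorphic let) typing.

Trace:
let x : Bool
  unify Bool ~ Bool
\z._ : b -> Bool
\u._ : c -> Bool
  unify b -> Bool ~ c -> Bool
  unify b ~ c
  unify Bool ~ Bool
\y._ : a -> c -> Bool

Answer: a -> b -> Bool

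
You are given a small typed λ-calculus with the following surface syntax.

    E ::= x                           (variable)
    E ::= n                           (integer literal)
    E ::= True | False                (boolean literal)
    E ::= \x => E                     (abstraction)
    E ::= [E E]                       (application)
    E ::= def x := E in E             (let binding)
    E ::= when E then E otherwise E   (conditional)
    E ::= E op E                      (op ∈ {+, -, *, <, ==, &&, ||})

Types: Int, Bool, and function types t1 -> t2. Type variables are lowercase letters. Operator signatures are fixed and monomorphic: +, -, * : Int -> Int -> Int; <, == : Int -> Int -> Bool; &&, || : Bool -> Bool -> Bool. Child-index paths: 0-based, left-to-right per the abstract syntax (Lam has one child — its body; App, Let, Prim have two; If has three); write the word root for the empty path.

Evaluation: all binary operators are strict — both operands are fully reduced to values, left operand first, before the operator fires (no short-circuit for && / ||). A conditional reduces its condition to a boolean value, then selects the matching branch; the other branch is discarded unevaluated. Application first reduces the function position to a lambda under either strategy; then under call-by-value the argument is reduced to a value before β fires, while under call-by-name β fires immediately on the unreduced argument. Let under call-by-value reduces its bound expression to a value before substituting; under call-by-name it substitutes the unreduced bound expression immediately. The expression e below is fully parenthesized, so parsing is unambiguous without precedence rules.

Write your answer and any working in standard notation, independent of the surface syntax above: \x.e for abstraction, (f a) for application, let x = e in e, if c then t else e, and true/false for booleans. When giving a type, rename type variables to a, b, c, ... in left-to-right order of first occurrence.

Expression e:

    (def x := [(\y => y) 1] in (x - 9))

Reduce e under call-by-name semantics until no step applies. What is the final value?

Answer: -8

Derivation:
step 0: (let x = ((\y.y) 1) in (x - 9))
step 1: [let@root] (((\y.y) 1) - 9)
step 2: [beta@0] (1 - 9)
step 3: [delta@root] -8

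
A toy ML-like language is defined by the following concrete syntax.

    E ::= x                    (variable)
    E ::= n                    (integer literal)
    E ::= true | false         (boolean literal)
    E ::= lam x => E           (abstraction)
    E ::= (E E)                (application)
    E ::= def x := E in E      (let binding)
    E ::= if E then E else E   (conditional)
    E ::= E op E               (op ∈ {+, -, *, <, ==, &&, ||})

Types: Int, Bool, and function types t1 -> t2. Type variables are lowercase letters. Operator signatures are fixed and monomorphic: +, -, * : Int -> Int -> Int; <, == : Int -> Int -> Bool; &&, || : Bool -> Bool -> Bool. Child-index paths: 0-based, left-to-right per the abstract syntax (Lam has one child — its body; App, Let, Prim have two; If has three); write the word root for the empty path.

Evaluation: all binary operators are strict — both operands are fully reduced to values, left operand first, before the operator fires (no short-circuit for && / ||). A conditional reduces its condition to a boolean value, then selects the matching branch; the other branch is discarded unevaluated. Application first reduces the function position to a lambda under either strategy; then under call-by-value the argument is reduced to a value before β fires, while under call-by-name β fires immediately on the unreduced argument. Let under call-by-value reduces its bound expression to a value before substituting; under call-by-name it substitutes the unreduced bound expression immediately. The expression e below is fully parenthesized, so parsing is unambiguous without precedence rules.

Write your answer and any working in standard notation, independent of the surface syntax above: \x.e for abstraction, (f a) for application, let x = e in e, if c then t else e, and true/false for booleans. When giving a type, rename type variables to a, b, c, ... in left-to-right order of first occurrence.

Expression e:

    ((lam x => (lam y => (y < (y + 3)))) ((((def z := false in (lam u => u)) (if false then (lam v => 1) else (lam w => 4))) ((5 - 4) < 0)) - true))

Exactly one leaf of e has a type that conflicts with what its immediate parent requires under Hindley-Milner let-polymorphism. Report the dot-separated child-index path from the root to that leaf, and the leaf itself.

Answer: 1.1 : true

Working:
y : b
  unify b ~ Int
y : Int
  unify Int ~ Int
  unify Int ~ Int
  unify Int ~ Int
\y._ : Int -> Bool
\x._ : a -> Int -> Bool
let z : Bool
u : c
\u._ : c -> c
  unify Bool ~ Bool
\v._ : d -> Int
\w._ : e -> Int
  unify d -> Int ~ e -> Int
  unify d ~ e
  unify Int ~ Int
  unify c -> c ~ (e -> Int) -> f
  unify c ~ e -> Int
  unify e -> Int ~ f
_ _ : e -> Int
  unify Int ~ Int
  unify Int ~ Int
  unify Int ~ Int
  unify Int ~ Int
  unify e -> Int ~ Bool -> g
  unify e ~ Bool
  unify Int ~ g
_ _ : Int
  unify Int ~ Int
  unify Bool ~ Int
  FAIL: mismatch Bool ~ Int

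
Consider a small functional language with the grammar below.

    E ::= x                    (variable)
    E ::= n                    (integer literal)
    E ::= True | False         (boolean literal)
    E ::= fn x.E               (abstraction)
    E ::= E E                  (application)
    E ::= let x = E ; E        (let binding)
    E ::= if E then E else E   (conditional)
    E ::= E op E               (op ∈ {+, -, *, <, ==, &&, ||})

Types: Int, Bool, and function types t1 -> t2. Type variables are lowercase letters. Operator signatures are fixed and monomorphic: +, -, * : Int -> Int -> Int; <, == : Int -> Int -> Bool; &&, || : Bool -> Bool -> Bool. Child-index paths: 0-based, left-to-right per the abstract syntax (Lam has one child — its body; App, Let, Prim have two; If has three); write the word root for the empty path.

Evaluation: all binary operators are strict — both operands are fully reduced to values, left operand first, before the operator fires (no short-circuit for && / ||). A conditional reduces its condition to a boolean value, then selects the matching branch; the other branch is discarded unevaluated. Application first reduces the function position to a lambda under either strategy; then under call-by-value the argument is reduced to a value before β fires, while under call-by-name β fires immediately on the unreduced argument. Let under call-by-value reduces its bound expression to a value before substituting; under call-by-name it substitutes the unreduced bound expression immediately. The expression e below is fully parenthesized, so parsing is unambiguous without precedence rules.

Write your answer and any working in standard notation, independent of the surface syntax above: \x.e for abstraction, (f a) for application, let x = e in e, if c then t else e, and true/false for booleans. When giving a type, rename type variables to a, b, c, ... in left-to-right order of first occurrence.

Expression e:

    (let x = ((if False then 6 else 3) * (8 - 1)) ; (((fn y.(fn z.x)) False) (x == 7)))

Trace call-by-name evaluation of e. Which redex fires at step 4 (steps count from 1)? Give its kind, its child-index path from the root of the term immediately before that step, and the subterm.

Answer: if at 0 : (if false then 6 else 3)

Derivation:
step 0: (let x = ((if false then 6 else 3) * (8 - 1)) in (((\y.(\z.x)) false) (x == 7)))
step 1: [let@root] (((\y.(\z.((if false then 6 else 3) * (8 - 1)))) false) (((if false then 6 else 3) * (8 - 1)) == 7))
step 2: [beta@0] ((\z.((if false then 6 else 3) * (8 - 1))) (((if false then 6 else 3) * (8 - 1)) == 7))
step 3: [beta@root] ((if false then 6 else 3) * (8 - 1))
step 4: [if@0] (3 * (8 - 1))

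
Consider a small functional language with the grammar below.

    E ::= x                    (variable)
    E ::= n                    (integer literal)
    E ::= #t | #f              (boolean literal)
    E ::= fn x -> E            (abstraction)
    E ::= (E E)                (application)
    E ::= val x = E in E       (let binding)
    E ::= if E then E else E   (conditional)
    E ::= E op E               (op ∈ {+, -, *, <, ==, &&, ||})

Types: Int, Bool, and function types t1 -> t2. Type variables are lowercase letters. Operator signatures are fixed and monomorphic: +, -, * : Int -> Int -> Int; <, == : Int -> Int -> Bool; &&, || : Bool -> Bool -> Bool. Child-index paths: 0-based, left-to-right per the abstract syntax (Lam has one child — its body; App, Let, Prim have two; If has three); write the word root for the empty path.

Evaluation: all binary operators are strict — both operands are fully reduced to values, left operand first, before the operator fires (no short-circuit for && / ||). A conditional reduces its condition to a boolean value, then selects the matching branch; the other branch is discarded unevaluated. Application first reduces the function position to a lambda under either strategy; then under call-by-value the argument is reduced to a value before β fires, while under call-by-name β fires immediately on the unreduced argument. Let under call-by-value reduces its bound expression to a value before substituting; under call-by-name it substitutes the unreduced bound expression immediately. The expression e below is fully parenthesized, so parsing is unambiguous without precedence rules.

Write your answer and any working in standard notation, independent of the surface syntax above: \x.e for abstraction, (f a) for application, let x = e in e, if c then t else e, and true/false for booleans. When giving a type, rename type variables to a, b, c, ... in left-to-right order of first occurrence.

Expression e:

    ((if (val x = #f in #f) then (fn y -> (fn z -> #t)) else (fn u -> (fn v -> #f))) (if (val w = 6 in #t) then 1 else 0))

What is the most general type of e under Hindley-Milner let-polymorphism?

Derivation:
let x : Bool
  unify Bool ~ Bool
\z._ : b -> Bool
\y._ : a -> b -> Bool
\v._ : d -> Bool
\u._ : c -> d -> Bool
  unify a -> b -> Bool ~ c -> d -> Bool
  unify a ~ c
  unify b -> Bool ~ d -> Bool
  unify b ~ d
  unify Bool ~ Bool
let w : Int
  unify Bool ~ Bool
  unify Int ~ Int
  unify c -> d -> Bool ~ Int -> e
  unify c ~ Int
  unify d -> Bool ~ e
_ _ : d -> Bool

Answer: a -> Bool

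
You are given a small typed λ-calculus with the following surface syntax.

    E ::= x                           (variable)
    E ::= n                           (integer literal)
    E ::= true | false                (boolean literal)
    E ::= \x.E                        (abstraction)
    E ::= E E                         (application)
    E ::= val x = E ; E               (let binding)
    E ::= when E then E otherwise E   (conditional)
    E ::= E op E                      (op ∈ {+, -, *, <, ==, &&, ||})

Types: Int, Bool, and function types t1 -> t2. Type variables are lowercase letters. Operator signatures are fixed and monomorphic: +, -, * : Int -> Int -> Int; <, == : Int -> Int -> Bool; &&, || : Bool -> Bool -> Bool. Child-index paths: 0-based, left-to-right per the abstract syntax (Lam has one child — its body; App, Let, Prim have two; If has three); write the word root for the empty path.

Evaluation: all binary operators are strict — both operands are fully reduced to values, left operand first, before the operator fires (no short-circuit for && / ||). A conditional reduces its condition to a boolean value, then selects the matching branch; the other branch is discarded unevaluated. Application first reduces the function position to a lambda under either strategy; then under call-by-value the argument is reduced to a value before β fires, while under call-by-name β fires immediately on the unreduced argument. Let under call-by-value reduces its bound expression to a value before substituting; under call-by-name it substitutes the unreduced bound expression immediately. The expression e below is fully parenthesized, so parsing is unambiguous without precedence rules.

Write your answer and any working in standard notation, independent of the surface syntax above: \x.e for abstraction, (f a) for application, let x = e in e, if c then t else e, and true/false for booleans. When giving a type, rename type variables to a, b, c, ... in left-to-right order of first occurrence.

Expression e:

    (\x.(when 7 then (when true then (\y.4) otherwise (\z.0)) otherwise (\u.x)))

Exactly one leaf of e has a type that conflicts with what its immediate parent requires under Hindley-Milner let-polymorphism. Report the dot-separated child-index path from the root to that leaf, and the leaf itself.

Working:
  unify Int ~ Bool
  FAIL: mismatch Int ~ Bool

Answer: 0.0 : 7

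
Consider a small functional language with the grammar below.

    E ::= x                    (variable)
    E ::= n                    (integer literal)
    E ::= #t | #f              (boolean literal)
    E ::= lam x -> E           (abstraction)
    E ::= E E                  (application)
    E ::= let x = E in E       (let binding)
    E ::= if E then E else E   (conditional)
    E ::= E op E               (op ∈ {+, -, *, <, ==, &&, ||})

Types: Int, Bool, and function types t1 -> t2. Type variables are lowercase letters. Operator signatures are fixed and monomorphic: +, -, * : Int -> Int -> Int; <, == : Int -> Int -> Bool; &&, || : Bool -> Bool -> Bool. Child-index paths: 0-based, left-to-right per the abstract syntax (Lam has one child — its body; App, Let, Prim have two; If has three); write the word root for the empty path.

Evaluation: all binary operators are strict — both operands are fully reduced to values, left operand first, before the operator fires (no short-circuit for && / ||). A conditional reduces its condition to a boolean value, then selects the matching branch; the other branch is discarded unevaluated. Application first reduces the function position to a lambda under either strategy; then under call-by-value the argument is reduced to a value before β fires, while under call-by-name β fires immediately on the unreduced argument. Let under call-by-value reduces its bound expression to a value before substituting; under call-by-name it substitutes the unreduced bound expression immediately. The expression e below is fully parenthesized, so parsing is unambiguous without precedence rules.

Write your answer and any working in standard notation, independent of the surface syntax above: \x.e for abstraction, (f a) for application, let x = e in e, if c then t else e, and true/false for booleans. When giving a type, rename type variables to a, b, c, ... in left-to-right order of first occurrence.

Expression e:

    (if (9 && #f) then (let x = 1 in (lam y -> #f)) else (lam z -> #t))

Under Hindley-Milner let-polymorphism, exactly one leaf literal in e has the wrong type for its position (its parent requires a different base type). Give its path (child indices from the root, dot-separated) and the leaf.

Derivation:
  unify Int ~ Bool
  FAIL: mismatch Int ~ Bool

Answer: 0.0 : 9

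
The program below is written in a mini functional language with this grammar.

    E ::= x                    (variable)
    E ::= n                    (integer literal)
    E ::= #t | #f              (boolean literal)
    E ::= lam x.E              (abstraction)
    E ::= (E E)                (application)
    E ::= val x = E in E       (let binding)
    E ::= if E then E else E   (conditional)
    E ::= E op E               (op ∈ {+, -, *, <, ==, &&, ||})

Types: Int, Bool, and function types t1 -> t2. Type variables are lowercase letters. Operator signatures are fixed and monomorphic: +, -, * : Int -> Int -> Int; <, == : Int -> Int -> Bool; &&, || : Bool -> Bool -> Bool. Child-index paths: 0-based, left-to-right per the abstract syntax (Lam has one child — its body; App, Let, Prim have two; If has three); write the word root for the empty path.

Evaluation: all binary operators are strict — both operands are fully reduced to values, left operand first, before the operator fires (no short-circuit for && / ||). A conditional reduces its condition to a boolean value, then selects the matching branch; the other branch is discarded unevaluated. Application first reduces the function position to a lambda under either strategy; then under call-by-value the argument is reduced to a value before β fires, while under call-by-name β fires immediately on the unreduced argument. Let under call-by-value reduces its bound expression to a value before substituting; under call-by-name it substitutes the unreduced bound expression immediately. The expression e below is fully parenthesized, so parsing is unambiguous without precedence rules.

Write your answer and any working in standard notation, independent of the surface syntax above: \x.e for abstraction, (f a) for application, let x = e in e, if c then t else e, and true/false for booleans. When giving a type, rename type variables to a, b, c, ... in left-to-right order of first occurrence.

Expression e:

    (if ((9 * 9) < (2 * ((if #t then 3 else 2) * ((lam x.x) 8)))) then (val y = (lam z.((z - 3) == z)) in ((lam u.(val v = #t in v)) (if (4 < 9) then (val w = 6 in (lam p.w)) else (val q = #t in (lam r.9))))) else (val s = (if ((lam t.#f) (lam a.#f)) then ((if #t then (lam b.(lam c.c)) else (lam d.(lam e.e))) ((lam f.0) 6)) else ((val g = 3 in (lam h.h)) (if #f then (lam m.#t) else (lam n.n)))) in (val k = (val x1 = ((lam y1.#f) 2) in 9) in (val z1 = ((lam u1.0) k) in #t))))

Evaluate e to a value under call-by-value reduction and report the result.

Answer: true

Trace:
step 0: (if ((9 * 9) < (2 * ((if true then 3 else 2) * ((\x.x) 8)))) then (let y = (\z.((z - 3) == z)) in ((\u.(let v = true in v)) (if (4 < 9) then (let w = 6 in (\p.w)) else (let q = true in (\r.9))))) else (let s = (if ((\t.false) (\a.false)) then ((if true then (\b.(\c.c)) else (\d.(\e.e))) ((\f.0) 6)) else ((let g = 3 in (\h.h)) (if false then (\m.true) else (\n.n)))) in (let k = (let x1 = ((\y1.false) 2) in 9) in (let z1 = ((\u1.0) k) in true))))
step 1: [delta@0.0] (if (81 < (2 * ((if true then 3 else 2) * ((\x.x) 8)))) then (let y = (\z.((z - 3) == z)) in ((\u.(let v = true in v)) (if (4 < 9) then (let w = 6 in (\p.w)) else (let q = true in (\r.9))))) else (let s = (if ((\t.false) (\a.false)) then ((if true then (\b.(\c.c)) else (\d.(\e.e))) ((\f.0) 6)) else ((let g = 3 in (\h.h)) (if false then (\m.true) else (\n.n)))) in (let k = (let x1 = ((\y1.false) 2) in 9) in (let z1 = ((\u1.0) k) in true))))
step 2: [if@0.1.1.0] (if (81 < (2 * (3 * ((\x.x) 8)))) then (let y = (\z.((z - 3) == z)) in ((\u.(let v = true in v)) (if (4 < 9) then (let w = 6 in (\p.w)) else (let q = true in (\r.9))))) else (let s = (if ((\t.false) (\a.false)) then ((if true then (\b.(\c.c)) else (\d.(\e.e))) ((\f.0) 6)) else ((let g = 3 in (\h.h)) (if false then (\m.true) else (\n.n)))) in (let k = (let x1 = ((\y1.false) 2) in 9) in (let z1 = ((\u1.0) k) in true))))
step 3: [beta@0.1.1.1] (if (81 < (2 * (3 * 8))) then (let y = (\z.((z - 3) == z)) in ((\u.(let v = true in v)) (if (4 < 9) then (let w = 6 in (\p.w)) else (let q = true in (\r.9))))) else (let s = (if ((\t.false) (\a.false)) then ((if true then (\b.(\c.c)) else (\d.(\e.e))) ((\f.0) 6)) else ((let g = 3 in (\h.h)) (if false then (\m.true) else (\n.n)))) in (let k = (let x1 = ((\y1.false) 2) in 9) in (let z1 = ((\u1.0) k) in true))))
step 4: [delta@0.1.1] (if (81 < (2 * 24)) then (let y = (\z.((z - 3) == z)) in ((\u.(let v = true in v)) (if (4 < 9) then (let w = 6 in (\p.w)) else (let q = true in (\r.9))))) else (let s = (if ((\t.false) (\a.false)) then ((if true then (\b.(\c.c)) else (\d.(\e.e))) ((\f.0) 6)) else ((let g = 3 in (\h.h)) (if false then (\m.true) else (\n.n)))) in (let k = (let x1 = ((\y1.false) 2) in 9) in (let z1 = ((\u1.0) k) in true))))
step 5: [delta@0.1] (if (81 < 48) then (let y = (\z.((z - 3) == z)) in ((\u.(let v = true in v)) (if (4 < 9) then (let w = 6 in (\p.w)) else (let q = true in (\r.9))))) else (let s = (if ((\t.false) (\a.false)) then ((if true then (\b.(\c.c)) else (\d.(\e.e))) ((\f.0) 6)) else ((let g = 3 in (\h.h)) (if false then (\m.true) else (\n.n)))) in (let k = (let x1 = ((\y1.false) 2) in 9) in (let z1 = ((\u1.0) k) in true))))
step 6: [delta@0] (if false then (let y = (\z.((z - 3) == z)) in ((\u.(let v = true in v)) (if (4 < 9) then (let w = 6 in (\p.w)) else (let q = true in (\r.9))))) else (let s = (if ((\t.false) (\a.false)) then ((if true then (\b.(\c.c)) else (\d.(\e.e))) ((\f.0) 6)) else ((let g = 3 in (\h.h)) (if false then (\m.true) else (\n.n)))) in (let k = (let x1 = ((\y1.false) 2) in 9) in (let z1 = ((\u1.0) k) in true))))
step 7: [if@root] (let s = (if ((\t.false) (\a.false)) then ((if true then (\b.(\c.c)) else (\d.(\e.e))) ((\f.0) 6)) else ((let g = 3 in (\h.h)) (if false then (\m.true) else (\n.n)))) in (let k = (let x1 = ((\y1.false) 2) in 9) in (let z1 = ((\u1.0) k) in true)))
step 8: [beta@0.0] (let s = (if false then ((if true then (\b.(\c.c)) else (\d.(\e.e))) ((\f.0) 6)) else ((let g = 3 in (\h.h)) (if false then (\m.true) else (\n.n)))) in (let k = (let x1 = ((\y1.false) 2) in 9) in (let z1 = ((\u1.0) k) in true)))
step 9: [if@0] (let s = ((let g = 3 in (\h.h)) (if false then (\m.true) else (\n.n))) in (let k = (let x1 = ((\y1.false) 2) in 9) in (let z1 = ((\u1.0) k) in true)))
step 10: [let@0.0] (let s = ((\h.h) (if false then (\m.true) else (\n.n))) in (let k = (let x1 = ((\y1.false) 2) in 9) in (let z1 = ((\u1.0) k) in true)))
step 11: [if@0.1] (let s = ((\h.h) (\n.n)) in (let k = (let x1 = ((\y1.false) 2) in 9) in (let z1 = ((\u1.0) k) in true)))
step 12: [beta@0] (let s = (\n.n) in (let k = (let x1 = ((\y1.false) 2) in 9) in (let z1 = ((\u1.0) k) in true)))
step 13: [let@root] (let k = (let x1 = ((\y1.false) 2) in 9) in (let z1 = ((\u1.0) k) in true))
step 14: [beta@0.0] (let k = (let x1 = false in 9) in (let z1 = ((\u1.0) k) in true))
step 15: [let@0] (let k = 9 in (let z1 = ((\u1.0) k) in true))
step 16: [let@root] (let z1 = ((\u1.0) 9) in true)
step 17: [beta@0] (let z1 = 0 in true)
step 18: [let@root] true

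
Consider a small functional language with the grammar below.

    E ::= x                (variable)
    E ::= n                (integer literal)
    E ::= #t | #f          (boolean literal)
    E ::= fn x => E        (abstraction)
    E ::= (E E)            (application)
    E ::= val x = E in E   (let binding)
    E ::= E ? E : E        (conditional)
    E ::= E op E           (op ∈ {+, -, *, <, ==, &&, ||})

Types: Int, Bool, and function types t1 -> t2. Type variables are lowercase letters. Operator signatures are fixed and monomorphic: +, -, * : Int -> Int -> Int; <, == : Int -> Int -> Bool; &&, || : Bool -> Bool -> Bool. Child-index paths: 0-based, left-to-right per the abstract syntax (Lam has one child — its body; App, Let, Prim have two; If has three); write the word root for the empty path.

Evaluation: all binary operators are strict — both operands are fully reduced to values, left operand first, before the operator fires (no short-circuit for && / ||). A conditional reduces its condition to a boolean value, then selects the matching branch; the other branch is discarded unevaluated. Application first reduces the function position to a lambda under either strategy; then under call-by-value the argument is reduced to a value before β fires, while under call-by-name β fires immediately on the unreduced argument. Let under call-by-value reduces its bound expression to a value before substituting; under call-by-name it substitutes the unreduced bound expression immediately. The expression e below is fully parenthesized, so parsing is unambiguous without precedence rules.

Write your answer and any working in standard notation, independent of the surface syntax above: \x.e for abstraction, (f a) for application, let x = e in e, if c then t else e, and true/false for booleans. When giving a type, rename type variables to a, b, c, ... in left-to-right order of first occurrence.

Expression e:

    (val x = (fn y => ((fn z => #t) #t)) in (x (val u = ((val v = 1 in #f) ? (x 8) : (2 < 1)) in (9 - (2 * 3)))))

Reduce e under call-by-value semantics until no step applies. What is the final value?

Answer: true

Trace:
step 0: (let x = (\y.((\z.true) true)) in (x (let u = (if (let v = 1 in false) then (x 8) else (2 < 1)) in (9 - (2 * 3)))))
step 1: [let@root] ((\y.((\z.true) true)) (let u = (if (let v = 1 in false) then ((\y.((\z.true) true)) 8) else (2 < 1)) in (9 - (2 * 3))))
step 2: [let@1.0.0] ((\y.((\z.true) true)) (let u = (if false then ((\y.((\z.true) true)) 8) else (2 < 1)) in (9 - (2 * 3))))
step 3: [if@1.0] ((\y.((\z.true) true)) (let u = (2 < 1) in (9 - (2 * 3))))
step 4: [delta@1.0] ((\y.((\z.true) true)) (let u = false in (9 - (2 * 3))))
step 5: [let@1] ((\y.((\z.true) true)) (9 - (2 * 3)))
step 6: [delta@1.1] ((\y.((\z.true) true)) (9 - 6))
step 7: [delta@1] ((\y.((\z.true) true)) 3)
step 8: [beta@root] ((\z.true) true)
step 9: [beta@root] true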